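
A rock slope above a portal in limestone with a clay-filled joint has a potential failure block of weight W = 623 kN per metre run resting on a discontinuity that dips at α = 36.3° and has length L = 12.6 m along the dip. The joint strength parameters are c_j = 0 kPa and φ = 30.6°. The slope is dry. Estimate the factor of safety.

Resolving the block weight along and normal to the plane and applying the Mohr–Coulomb strength on the joint:
N' = W cosα = 623·cos36.3° = 502.1 kN/m
Driving force T = W sinα = 623·sin36.3° = 368.8 kN/m
Resisting force R = c_j·L + N'·tanφ = 0·12.6 + 502.1·tan30.6° = 0.0 + 296.9 = 296.9 kN/m
FS = R / T = 296.9 / 368.8 = 0.805

FS = 0.81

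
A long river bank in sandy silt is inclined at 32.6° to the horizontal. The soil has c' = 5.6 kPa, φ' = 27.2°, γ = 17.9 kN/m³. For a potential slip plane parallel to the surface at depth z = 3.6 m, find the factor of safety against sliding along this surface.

FS = 1.00

For an infinite slope with a slip plane parallel to the surface (no pore pressure): FS = [c' + γz cos²β tanφ'] / [γz sinβ cosβ].
γz = 17.9·3.6 = 64.44 kN/m²
Numerator = 5.6 + 64.44·cos²32.6°·tan27.2° = 5.6 + 64.44·0.7097·0.5139 = 29.104 kPa
Denominator = 64.44·sin32.6°·cos32.6° = 64.44·0.5388·0.8425 = 29.249 kPa
FS = 29.104 / 29.249 = 0.995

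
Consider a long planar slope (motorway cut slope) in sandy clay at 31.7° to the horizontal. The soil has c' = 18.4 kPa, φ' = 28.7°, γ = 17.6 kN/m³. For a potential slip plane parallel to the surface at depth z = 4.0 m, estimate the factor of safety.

For an infinite slope with a slip plane parallel to the surface (no pore pressure): FS = [c' + γz cos²β tanφ'] / [γz sinβ cosβ].
γz = 17.6·4.0 = 70.40 kN/m²
Numerator = 18.4 + 70.40·cos²31.7°·tan28.7° = 18.4 + 70.40·0.7239·0.5475 = 46.300 kPa
Denominator = 70.40·sin31.7°·cos31.7° = 70.40·0.5255·0.8508 = 31.474 kPa
FS = 46.300 / 31.474 = 1.471

FS = 1.47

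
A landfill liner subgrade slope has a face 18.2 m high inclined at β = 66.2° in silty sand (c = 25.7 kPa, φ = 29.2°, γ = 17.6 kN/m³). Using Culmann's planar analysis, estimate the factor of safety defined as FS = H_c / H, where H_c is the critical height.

H_c = (4c/γ) · sinβ cosφ / [1 − cos(β − φ)]
    = (4·25.7/17.6) · sin66.2°·cos29.2° / [1 − cos37.0°]
    = 5.841 · 0.7987 / 0.2014 = 23.17 m
FS = H_c / H = 23.17 / 18.2 = 1.273

FS = 1.27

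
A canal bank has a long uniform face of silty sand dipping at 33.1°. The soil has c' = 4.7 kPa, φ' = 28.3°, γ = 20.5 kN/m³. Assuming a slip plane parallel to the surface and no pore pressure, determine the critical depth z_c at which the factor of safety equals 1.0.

Setting FS = 1.00 in FS = [c' + γz cos²β tanφ'] / [γz sinβ cosβ] and solving for z:
z = c' / [γ cosβ (FS·sinβ − cosβ·tanφ')]
  = 4.7 / [20.5·cos33.1°·(1.00·sin33.1° − cos33.1°·tan28.3°)]
  = 4.7 / [20.5·0.8377·(1.00·0.5461 − 0.8377·0.5384)]
  = 4.7 / 1.6321 = 2.880 m

z_c = 2.88 m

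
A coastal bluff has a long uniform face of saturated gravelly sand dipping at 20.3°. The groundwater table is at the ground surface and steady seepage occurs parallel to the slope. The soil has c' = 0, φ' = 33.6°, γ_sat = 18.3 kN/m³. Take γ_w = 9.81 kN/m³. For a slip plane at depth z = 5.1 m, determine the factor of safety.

FS = 0.83

With seepage parallel to the slope and the water table at the surface, the effective normal stress on the slip plane uses the buoyant unit weight γ' = γ_sat − γ_w while the driving shear stress uses γ_sat:
FS = [c' + γ' z cos²β tanφ'] / [γ_sat z sinβ cosβ]
(For c' = 0 this reduces to FS = (γ'/γ_sat)·tanφ'/tanβ.)
γ' = 18.3 − 9.81 = 8.49 kN/m³
Numerator = 0.0 + 8.49·5.1·cos²20.3°·tan33.6° = 0.0 + 8.49·5.1·0.8796·0.6644 = 25.305 kPa
Denominator = 18.3·5.1·sin20.3°·cos20.3° = 18.3·5.1·0.3469·0.9379 = 30.368 kPa
FS = 25.305 / 30.368 = 0.833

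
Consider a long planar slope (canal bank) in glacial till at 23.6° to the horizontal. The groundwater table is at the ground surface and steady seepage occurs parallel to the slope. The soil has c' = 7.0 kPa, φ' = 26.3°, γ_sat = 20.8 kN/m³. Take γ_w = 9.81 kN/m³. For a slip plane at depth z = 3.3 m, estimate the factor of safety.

FS = 0.88

With seepage parallel to the slope and the water table at the surface, the effective normal stress on the slip plane uses the buoyant unit weight γ' = γ_sat − γ_w while the driving shear stress uses γ_sat:
FS = [c' + γ' z cos²β tanφ'] / [γ_sat z sinβ cosβ]
γ' = 20.8 − 9.81 = 10.99 kN/m³
Numerator = 7.0 + 10.99·3.3·cos²23.6°·tan26.3° = 7.0 + 10.99·3.3·0.8397·0.4942 = 22.051 kPa
Denominator = 20.8·3.3·sin23.6°·cos23.6° = 20.8·3.3·0.4003·0.9164 = 25.182 kPa
FS = 22.051 / 25.182 = 0.876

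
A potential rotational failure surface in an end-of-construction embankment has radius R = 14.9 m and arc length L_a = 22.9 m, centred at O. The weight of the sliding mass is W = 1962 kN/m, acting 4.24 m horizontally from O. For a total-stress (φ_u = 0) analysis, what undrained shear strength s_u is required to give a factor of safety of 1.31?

s_u = 31.9 kPa

FS = s_u·L_a·R / (W·d), so s_u = FS·W·d / (L_a·R).
s_u = 1.31·1962·4.24 / (22.90·14.9) = 10897.7 / 341.21 = 31.94 kPa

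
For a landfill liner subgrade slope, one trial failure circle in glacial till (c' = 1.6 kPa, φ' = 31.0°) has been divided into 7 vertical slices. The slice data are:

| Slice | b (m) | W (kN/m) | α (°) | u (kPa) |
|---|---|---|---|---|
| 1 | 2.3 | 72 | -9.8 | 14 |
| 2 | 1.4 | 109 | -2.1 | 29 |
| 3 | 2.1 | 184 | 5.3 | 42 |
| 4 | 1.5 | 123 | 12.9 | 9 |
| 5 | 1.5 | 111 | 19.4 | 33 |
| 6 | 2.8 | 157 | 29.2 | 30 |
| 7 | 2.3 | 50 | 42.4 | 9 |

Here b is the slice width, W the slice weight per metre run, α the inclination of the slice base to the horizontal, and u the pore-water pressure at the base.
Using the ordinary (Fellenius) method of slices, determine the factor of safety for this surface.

Ordinary method of slices: FS = Σ[c'·Δl_i + (W_i cosα_i − u_i·Δl_i)·tanφ'] / Σ W_i sinα_i, with Δl_i = b_i / cosα_i.
Slice 1: Δl = 2.3/cos(-9.8°) = 2.334 m; N'_1 = 72·cos(-9.8°) − 14·2.334 = 38.3; c'Δl = 3.73; W sinα = -12.3
Slice 2: Δl = 1.4/cos(-2.1°) = 1.401 m; N'_2 = 109·cos(-2.1°) − 29·1.401 = 68.3; c'Δl = 2.24; W sinα = -4.0
Slice 3: Δl = 2.1/cos5.3° = 2.109 m; N'_3 = 184·cos5.3° − 42·2.109 = 94.6; c'Δl = 3.37; W sinα = 17.0
Slice 4: Δl = 1.5/cos12.9° = 1.539 m; N'_4 = 123·cos12.9° − 9·1.539 = 106.0; c'Δl = 2.46; W sinα = 27.5
Slice 5: Δl = 1.5/cos19.4° = 1.590 m; N'_5 = 111·cos19.4° − 33·1.590 = 52.2; c'Δl = 2.54; W sinα = 36.9
Slice 6: Δl = 2.8/cos29.2° = 3.208 m; N'_6 = 157·cos29.2° − 30·3.208 = 40.8; c'Δl = 5.13; W sinα = 76.6
Slice 7: Δl = 2.3/cos42.4° = 3.115 m; N'_7 = 50·cos42.4° − 9·3.115 = 8.9; c'Δl = 4.98; W sinα = 33.7
Σc'Δl = 24.5 kN/m; ΣN' = 409.2 kN/m; ΣW sinα = 175.4 kN/m
Resisting = 24.5 + 409.2·tan31.0° = 24.5 + 245.9 = 270.3 kN/m
FS = 270.3 / 175.4 = 1.541

FS = 1.54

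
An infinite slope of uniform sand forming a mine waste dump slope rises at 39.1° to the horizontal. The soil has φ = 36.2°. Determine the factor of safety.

FS = 0.90

For a dry cohesionless infinite slope the factor of safety is FS = tanφ / tanβ.
FS = tan36.2° / tan39.1° = 0.7319 / 0.8127 = 0.901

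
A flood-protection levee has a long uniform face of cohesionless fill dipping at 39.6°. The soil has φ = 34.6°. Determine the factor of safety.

For a dry cohesionless infinite slope the factor of safety is FS = tanφ / tanβ.
FS = tan34.6° / tan39.6° = 0.6899 / 0.8273 = 0.834

FS = 0.83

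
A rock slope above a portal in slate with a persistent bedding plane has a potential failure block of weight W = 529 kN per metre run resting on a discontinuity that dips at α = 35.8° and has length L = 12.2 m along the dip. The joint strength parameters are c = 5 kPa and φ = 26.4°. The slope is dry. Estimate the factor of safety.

FS = 0.89

Resolving the block weight along and normal to the plane and applying the Mohr–Coulomb strength on the joint:
N' = W cosα = 529·cos35.8° = 429.1 kN/m
Driving force T = W sinα = 529·sin35.8° = 309.4 kN/m
Resisting force R = c·L + N'·tanφ = 5·12.2 + 429.1·tan26.4° = 61.0 + 213.0 = 274.0 kN/m
FS = R / T = 274.0 / 309.4 = 0.885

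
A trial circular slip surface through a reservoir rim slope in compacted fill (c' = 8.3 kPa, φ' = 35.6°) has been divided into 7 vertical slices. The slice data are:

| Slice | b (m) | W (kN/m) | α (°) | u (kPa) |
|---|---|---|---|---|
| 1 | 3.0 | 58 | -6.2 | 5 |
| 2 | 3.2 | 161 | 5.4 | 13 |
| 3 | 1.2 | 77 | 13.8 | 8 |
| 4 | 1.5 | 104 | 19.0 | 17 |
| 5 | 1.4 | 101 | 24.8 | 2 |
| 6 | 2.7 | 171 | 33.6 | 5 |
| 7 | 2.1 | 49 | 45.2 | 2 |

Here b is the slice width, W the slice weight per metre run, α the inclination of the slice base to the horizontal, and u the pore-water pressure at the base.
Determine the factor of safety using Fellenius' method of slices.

Ordinary method of slices: FS = Σ[c'·Δl_i + (W_i cosα_i − u_i·Δl_i)·tanφ'] / Σ W_i sinα_i, with Δl_i = b_i / cosα_i.
Slice 1: Δl = 3.0/cos(-6.2°) = 3.018 m; N'_1 = 58·cos(-6.2°) − 5·3.018 = 42.6; c'Δl = 25.05; W sinα = -6.3
Slice 2: Δl = 3.2/cos5.4° = 3.214 m; N'_2 = 161·cos5.4° − 13·3.214 = 118.5; c'Δl = 26.68; W sinα = 15.2
Slice 3: Δl = 1.2/cos13.8° = 1.236 m; N'_3 = 77·cos13.8° − 8·1.236 = 64.9; c'Δl = 10.26; W sinα = 18.4
Slice 4: Δl = 1.5/cos19.0° = 1.586 m; N'_4 = 104·cos19.0° − 17·1.586 = 71.4; c'Δl = 13.17; W sinα = 33.9
Slice 5: Δl = 1.4/cos24.8° = 1.542 m; N'_5 = 101·cos24.8° − 2·1.542 = 88.6; c'Δl = 12.80; W sinα = 42.4
Slice 6: Δl = 2.7/cos33.6° = 3.242 m; N'_6 = 171·cos33.6° − 5·3.242 = 126.2; c'Δl = 26.91; W sinα = 94.6
Slice 7: Δl = 2.1/cos45.2° = 2.980 m; N'_7 = 49·cos45.2° − 2·2.980 = 28.6; c'Δl = 24.74; W sinα = 34.8
Σc'Δl = 139.6 kN/m; ΣN' = 540.7 kN/m; ΣW sinα = 232.9 kN/m
Resisting = 139.6 + 540.7·tan35.6° = 139.6 + 387.1 = 526.7 kN/m
FS = 526.7 / 232.9 = 2.262

FS = 2.26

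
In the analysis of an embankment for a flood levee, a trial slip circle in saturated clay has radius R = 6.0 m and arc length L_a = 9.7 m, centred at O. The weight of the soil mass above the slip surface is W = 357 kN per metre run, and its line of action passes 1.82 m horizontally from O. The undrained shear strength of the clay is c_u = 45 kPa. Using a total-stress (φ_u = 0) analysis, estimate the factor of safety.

Taking moments about the centre O, the resisting moment is provided by the undrained shear strength acting along the arc:
M_R = c_u·L_a·R = 45·9.70·6.0 = 2619.0 kN·m/m
M_D = W·d = 357·1.82 = 649.7 kN·m/m
FS = M_R / M_D = 2619.0 / 649.7 = 4.031

FS = 4.03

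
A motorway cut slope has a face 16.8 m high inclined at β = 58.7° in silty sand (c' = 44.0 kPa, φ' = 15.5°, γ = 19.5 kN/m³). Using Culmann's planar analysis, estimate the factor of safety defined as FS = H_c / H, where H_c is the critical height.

FS = 1.63

H_c = (4c'/γ) · sinβ cosφ' / [1 − cos(β − φ')]
    = (4·44.0/19.5) · sin58.7°·cos15.5° / [1 − cos43.2°]
    = 9.026 · 0.8234 / 0.2710 = 27.42 m
FS = H_c / H = 27.42 / 16.8 = 1.632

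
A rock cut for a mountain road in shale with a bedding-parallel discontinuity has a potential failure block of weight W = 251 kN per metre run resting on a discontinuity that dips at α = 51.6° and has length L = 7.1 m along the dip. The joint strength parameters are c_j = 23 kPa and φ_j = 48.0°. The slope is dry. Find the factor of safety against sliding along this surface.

Resolving the block weight along and normal to the plane and applying the Mohr–Coulomb strength on the joint:
N' = W cosα = 251·cos51.6° = 155.9 kN/m
Driving force T = W sinα = 251·sin51.6° = 196.7 kN/m
Resisting force R = c_j·L + N'·tanφ_j = 23·7.1 + 155.9·tan48.0° = 163.3 + 173.2 = 336.5 kN/m
FS = R / T = 336.5 / 196.7 = 1.710

FS = 1.71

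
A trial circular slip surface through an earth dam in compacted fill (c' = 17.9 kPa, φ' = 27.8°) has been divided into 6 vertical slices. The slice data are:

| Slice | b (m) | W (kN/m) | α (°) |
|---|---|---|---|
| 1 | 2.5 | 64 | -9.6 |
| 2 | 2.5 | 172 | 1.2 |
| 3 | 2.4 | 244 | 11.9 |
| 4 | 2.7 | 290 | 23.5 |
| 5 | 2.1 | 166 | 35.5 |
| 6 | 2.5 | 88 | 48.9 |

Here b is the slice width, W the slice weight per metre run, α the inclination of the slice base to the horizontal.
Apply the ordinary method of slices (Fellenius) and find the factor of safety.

Ordinary method of slices: FS = Σ[c'·Δl_i + (W_i cosα_i)·tanφ'] / Σ W_i sinα_i, with Δl_i = b_i / cosα_i.
Slice 1: Δl = 2.5/cos(-9.6°) = 2.536 m; N'_1 = 64·cos(-9.6°) = 63.1; c'Δl = 45.39; W sinα = -10.7
Slice 2: Δl = 2.5/cos1.2° = 2.501 m; N'_2 = 172·cos1.2° = 172.0; c'Δl = 44.76; W sinα = 3.6
Slice 3: Δl = 2.4/cos11.9° = 2.453 m; N'_3 = 244·cos11.9° = 238.8; c'Δl = 43.90; W sinα = 50.3
Slice 4: Δl = 2.7/cos23.5° = 2.944 m; N'_4 = 290·cos23.5° = 265.9; c'Δl = 52.70; W sinα = 115.6
Slice 5: Δl = 2.1/cos35.5° = 2.579 m; N'_5 = 166·cos35.5° = 135.1; c'Δl = 46.17; W sinα = 96.4
Slice 6: Δl = 2.5/cos48.9° = 3.803 m; N'_6 = 88·cos48.9° = 57.8; c'Δl = 68.07; W sinα = 66.3
Σc'Δl = 301.0 kN/m; ΣN' = 932.8 kN/m; ΣW sinα = 321.6 kN/m
Resisting = 301.0 + 932.8·tan27.8° = 301.0 + 491.8 = 792.8 kN/m
FS = 792.8 / 321.6 = 2.465

FS = 2.47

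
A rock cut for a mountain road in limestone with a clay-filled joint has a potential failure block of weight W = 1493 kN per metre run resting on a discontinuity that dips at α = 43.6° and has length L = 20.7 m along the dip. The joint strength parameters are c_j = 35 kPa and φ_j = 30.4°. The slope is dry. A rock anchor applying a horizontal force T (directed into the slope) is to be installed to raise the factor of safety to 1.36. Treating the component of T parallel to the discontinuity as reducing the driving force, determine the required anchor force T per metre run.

Resolving forces along and normal to the sliding plane, with the horizontal anchor force T adding T·sinα to the effective normal force and T·cosα acting up the plane against the driving force:
FS = [c_jL + (W cosα + T sinα) tanφ_j] / [W sinα − T cosα]
Without the anchor: N' = 1081.2 kN/m, driving T_d = 1029.6 kN/m, resisting R = 35·20.7 + 1081.2·tan30.4° = 1358.8 kN/m, FS = 1.32.
Setting FS = 1.36 and solving for T:
1.36·(1029.6 − T cos43.6°) = 1358.8 + T sin43.6°·tan30.4°
T·(sin43.6°·tan30.4° + 1.36·cos43.6°) = 1.36·1029.6 − 1358.8
T·(0.6896·0.5867 + 1.36·0.7242) = 1400.3 − 1358.8 = 41.4
T·1.3895 = 41.4
T = 29.8 kN/m

T = 30 kN/m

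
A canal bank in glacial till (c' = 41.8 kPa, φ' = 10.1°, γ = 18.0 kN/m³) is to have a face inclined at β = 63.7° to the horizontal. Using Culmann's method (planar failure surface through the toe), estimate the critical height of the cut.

Culmann's analysis gives the critical failure plane at α_cr = (β + φ')/2 = (63.7 + 10.1)/2 = 36.9°, and the critical height
H_c = (4c'/γ) · sinβ cosφ' / [1 − cos(β − φ')]
    = (4·41.8/18.0) · sin63.7°·cos10.1° / [1 − cos(53.6°)]
    = 9.289 · 0.8965·0.9845 / [1 − 0.5934]
    = 9.289 · 0.8826 / 0.4066
    = 20.16 m

H_c = 20.16 m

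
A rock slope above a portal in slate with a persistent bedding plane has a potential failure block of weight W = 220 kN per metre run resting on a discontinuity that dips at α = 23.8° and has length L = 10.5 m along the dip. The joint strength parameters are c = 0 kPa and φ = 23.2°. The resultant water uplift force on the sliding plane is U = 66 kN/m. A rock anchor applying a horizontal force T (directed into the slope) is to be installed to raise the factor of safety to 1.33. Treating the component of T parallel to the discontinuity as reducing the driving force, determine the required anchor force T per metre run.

T = 43 kN/m

Resolving forces along and normal to the sliding plane, with the horizontal anchor force T adding T·sinα to the effective normal force and T·cosα acting up the plane against the driving force:
FS = [cL + (W cosα − U + T sinα) tanφ] / [W sinα − T cosα]
Without the anchor: N' = 135.3 kN/m, driving T_d = 88.8 kN/m, resisting R = 0·10.5 + 135.3·tan23.2° = 58.0 kN/m, FS = 0.65.
Setting FS = 1.33 and solving for T:
1.33·(88.8 − T cos23.8°) = 58.0 + T sin23.8°·tan23.2°
T·(sin23.8°·tan23.2° + 1.33·cos23.8°) = 1.33·88.8 − 58.0
T·(0.4035·0.4286 + 1.33·0.9150) = 118.1 − 58.0 = 60.1
T·1.3899 = 60.1
T = 43.2 kN/m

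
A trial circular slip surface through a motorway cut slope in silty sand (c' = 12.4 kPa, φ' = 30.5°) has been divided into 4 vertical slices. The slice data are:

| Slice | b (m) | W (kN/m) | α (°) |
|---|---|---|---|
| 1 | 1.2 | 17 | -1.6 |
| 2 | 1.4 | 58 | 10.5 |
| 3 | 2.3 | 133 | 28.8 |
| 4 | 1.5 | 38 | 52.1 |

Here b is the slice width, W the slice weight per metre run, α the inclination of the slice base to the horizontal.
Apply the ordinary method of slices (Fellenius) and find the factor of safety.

FS = 2.13

Ordinary method of slices: FS = Σ[c'·Δl_i + (W_i cosα_i)·tanφ'] / Σ W_i sinα_i, with Δl_i = b_i / cosα_i.
Slice 1: Δl = 1.2/cos(-1.6°) = 1.200 m; N'_1 = 17·cos(-1.6°) = 17.0; c'Δl = 14.89; W sinα = -0.5
Slice 2: Δl = 1.4/cos10.5° = 1.424 m; N'_2 = 58·cos10.5° = 57.0; c'Δl = 17.66; W sinα = 10.6
Slice 3: Δl = 2.3/cos28.8° = 2.625 m; N'_3 = 133·cos28.8° = 116.5; c'Δl = 32.55; W sinα = 64.1
Slice 4: Δl = 1.5/cos52.1° = 2.442 m; N'_4 = 38·cos52.1° = 23.3; c'Δl = 30.28; W sinα = 30.0
Σc'Δl = 95.4 kN/m; ΣN' = 213.9 kN/m; ΣW sinα = 104.2 kN/m
Resisting = 95.4 + 213.9·tan30.5° = 95.4 + 126.0 = 221.4 kN/m
FS = 221.4 / 104.2 = 2.125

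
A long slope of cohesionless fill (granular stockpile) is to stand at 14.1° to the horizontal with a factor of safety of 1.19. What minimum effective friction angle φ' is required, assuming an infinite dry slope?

φ' = 16.6°

FS = tanφ'/tanβ ⇒ tanφ' = FS · tanβ = 1.19 · tan14.1° = 0.2989
φ' = arctan(0.2989) = 16.64°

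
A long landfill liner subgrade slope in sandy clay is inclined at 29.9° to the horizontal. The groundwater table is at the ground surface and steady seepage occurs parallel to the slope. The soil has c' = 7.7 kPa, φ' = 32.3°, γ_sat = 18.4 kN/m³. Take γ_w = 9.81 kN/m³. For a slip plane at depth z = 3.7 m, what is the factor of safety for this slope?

With seepage parallel to the slope and the water table at the surface, the effective normal stress on the slip plane uses the buoyant unit weight γ' = γ_sat − γ_w while the driving shear stress uses γ_sat:
FS = [c' + γ' z cos²β tanφ'] / [γ_sat z sinβ cosβ]
γ' = 18.4 − 9.81 = 8.59 kN/m³
Numerator = 7.7 + 8.59·3.7·cos²29.9°·tan32.3° = 7.7 + 8.59·3.7·0.7515·0.6322 = 22.800 kPa
Denominator = 18.4·3.7·sin29.9°·cos29.9° = 18.4·3.7·0.4985·0.8669 = 29.420 kPa
FS = 22.800 / 29.420 = 0.775

FS = 0.77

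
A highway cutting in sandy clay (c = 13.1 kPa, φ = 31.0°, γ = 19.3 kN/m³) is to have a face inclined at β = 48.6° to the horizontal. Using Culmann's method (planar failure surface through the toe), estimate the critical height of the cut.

Culmann's analysis gives the critical failure plane at α_cr = (β + φ)/2 = (48.6 + 31.0)/2 = 39.8°, and the critical height
H_c = (4c/γ) · sinβ cosφ / [1 − cos(β − φ)]
    = (4·13.1/19.3) · sin48.6°·cos31.0° / [1 − cos(17.6°)]
    = 2.715 · 0.7501·0.8572 / [1 − 0.9532]
    = 2.715 · 0.6430 / 0.0468
    = 37.29 m

H_c = 37.29 m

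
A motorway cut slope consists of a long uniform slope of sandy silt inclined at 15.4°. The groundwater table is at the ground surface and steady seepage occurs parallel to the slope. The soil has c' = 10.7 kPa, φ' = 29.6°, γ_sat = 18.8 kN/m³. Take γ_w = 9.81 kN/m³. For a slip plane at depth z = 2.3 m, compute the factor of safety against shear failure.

With seepage parallel to the slope and the water table at the surface, the effective normal stress on the slip plane uses the buoyant unit weight γ' = γ_sat − γ_w while the driving shear stress uses γ_sat:
FS = [c' + γ' z cos²β tanφ'] / [γ_sat z sinβ cosβ]
γ' = 18.8 − 9.81 = 8.99 kN/m³
Numerator = 10.7 + 8.99·2.3·cos²15.4°·tan29.6° = 10.7 + 8.99·2.3·0.9295·0.5681 = 21.618 kPa
Denominator = 18.8·2.3·sin15.4°·cos15.4° = 18.8·2.3·0.2656·0.9641 = 11.070 kPa
FS = 21.618 / 11.070 = 1.953

FS = 1.95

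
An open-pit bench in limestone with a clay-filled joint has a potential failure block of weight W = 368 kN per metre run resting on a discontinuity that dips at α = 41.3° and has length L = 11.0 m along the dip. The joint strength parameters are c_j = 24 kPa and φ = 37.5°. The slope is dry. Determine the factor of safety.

FS = 1.96

Resolving the block weight along and normal to the plane and applying the Mohr–Coulomb strength on the joint:
N' = W cosα = 368·cos41.3° = 276.5 kN/m
Driving force T = W sinα = 368·sin41.3° = 242.9 kN/m
Resisting force R = c_j·L + N'·tanφ = 24·11.0 + 276.5·tan37.5° = 264.0 + 212.1 = 476.1 kN/m
FS = R / T = 476.1 / 242.9 = 1.960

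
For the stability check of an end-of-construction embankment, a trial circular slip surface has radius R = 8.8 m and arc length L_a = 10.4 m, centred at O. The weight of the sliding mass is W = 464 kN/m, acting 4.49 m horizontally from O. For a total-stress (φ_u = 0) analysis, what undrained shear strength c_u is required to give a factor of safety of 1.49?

FS = c_u·L_a·R / (W·d), so c_u = FS·W·d / (L_a·R).
c_u = 1.49·464·4.49 / (10.40·8.8) = 3104.2 / 91.52 = 33.92 kPa

c_u = 33.9 kPa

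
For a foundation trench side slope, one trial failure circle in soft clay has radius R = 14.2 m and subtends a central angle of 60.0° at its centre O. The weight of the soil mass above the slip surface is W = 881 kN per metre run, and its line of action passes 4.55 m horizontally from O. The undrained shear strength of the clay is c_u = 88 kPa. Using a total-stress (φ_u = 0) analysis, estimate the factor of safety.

Taking moments about the centre O, the resisting moment is provided by the undrained shear strength acting along the arc:
Arc length L_a = R·θ = 14.2·(60.0°·π/180) = 14.2·1.0472 = 14.87 m
M_R = c_u·L_a·R = 88·14.87·14.2 = 18581.8 kN·m/m
M_D = W·d = 881·4.55 = 4008.5 kN·m/m
FS = M_R / M_D = 18581.8 / 4008.5 = 4.636

FS = 4.64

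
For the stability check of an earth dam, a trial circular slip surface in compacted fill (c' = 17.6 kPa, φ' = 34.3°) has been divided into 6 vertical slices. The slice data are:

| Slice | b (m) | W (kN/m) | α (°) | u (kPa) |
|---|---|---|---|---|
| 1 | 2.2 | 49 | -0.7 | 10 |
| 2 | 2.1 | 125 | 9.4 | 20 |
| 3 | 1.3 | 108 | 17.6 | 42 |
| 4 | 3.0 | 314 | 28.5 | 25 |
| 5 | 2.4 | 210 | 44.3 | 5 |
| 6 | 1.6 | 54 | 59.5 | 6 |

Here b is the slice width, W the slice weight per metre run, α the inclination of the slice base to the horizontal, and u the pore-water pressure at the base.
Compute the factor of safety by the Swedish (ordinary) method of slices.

Ordinary method of slices: FS = Σ[c'·Δl_i + (W_i cosα_i − u_i·Δl_i)·tanφ'] / Σ W_i sinα_i, with Δl_i = b_i / cosα_i.
Slice 1: Δl = 2.2/cos(-0.7°) = 2.200 m; N'_1 = 49·cos(-0.7°) − 10·2.200 = 27.0; c'Δl = 38.72; W sinα = -0.6
Slice 2: Δl = 2.1/cos9.4° = 2.129 m; N'_2 = 125·cos9.4° − 20·2.129 = 80.7; c'Δl = 37.46; W sinα = 20.4
Slice 3: Δl = 1.3/cos17.6° = 1.364 m; N'_3 = 108·cos17.6° − 42·1.364 = 45.7; c'Δl = 24.00; W sinα = 32.7
Slice 4: Δl = 3.0/cos28.5° = 3.414 m; N'_4 = 314·cos28.5° − 25·3.414 = 190.6; c'Δl = 60.08; W sinα = 149.8
Slice 5: Δl = 2.4/cos44.3° = 3.353 m; N'_5 = 210·cos44.3° − 5·3.353 = 133.5; c'Δl = 59.02; W sinα = 146.7
Slice 6: Δl = 1.6/cos59.5° = 3.152 m; N'_6 = 54·cos59.5° − 6·3.152 = 8.5; c'Δl = 55.48; W sinα = 46.5
Σc'Δl = 274.8 kN/m; ΣN' = 486.0 kN/m; ΣW sinα = 395.5 kN/m
Resisting = 274.8 + 486.0·tan34.3° = 274.8 + 331.6 = 606.3 kN/m
FS = 606.3 / 395.5 = 1.533

FS = 1.53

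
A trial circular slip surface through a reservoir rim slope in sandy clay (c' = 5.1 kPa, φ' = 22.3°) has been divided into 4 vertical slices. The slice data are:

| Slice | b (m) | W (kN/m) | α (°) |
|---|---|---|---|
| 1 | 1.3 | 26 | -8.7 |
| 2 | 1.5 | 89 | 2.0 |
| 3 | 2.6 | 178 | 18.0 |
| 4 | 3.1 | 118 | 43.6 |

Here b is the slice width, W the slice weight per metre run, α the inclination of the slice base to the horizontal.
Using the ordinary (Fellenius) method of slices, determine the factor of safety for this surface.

Ordinary method of slices: FS = Σ[c'·Δl_i + (W_i cosα_i)·tanφ'] / Σ W_i sinα_i, with Δl_i = b_i / cosα_i.
Slice 1: Δl = 1.3/cos(-8.7°) = 1.315 m; N'_1 = 26·cos(-8.7°) = 25.7; c'Δl = 6.71; W sinα = -3.9
Slice 2: Δl = 1.5/cos2.0° = 1.501 m; N'_2 = 89·cos2.0° = 88.9; c'Δl = 7.65; W sinα = 3.1
Slice 3: Δl = 2.6/cos18.0° = 2.734 m; N'_3 = 178·cos18.0° = 169.3; c'Δl = 13.94; W sinα = 55.0
Slice 4: Δl = 3.1/cos43.6° = 4.281 m; N'_4 = 118·cos43.6° = 85.5; c'Δl = 21.83; W sinα = 81.4
Σc'Δl = 50.1 kN/m; ΣN' = 369.4 kN/m; ΣW sinα = 135.6 kN/m
Resisting = 50.1 + 369.4·tan22.3° = 50.1 + 151.5 = 201.6 kN/m
FS = 201.6 / 135.6 = 1.487

FS = 1.49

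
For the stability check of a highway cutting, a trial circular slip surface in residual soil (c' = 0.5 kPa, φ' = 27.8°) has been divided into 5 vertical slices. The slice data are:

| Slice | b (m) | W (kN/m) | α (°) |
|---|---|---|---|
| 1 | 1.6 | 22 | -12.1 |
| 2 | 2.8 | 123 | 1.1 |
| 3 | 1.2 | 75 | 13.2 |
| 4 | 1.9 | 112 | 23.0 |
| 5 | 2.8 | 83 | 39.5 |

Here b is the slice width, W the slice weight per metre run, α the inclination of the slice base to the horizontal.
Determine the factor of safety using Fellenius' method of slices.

Ordinary method of slices: FS = Σ[c'·Δl_i + (W_i cosα_i)·tanφ'] / Σ W_i sinα_i, with Δl_i = b_i / cosα_i.
Slice 1: Δl = 1.6/cos(-12.1°) = 1.636 m; N'_1 = 22·cos(-12.1°) = 21.5; c'Δl = 0.82; W sinα = -4.6
Slice 2: Δl = 2.8/cos1.1° = 2.801 m; N'_2 = 123·cos1.1° = 123.0; c'Δl = 1.40; W sinα = 2.4
Slice 3: Δl = 1.2/cos13.2° = 1.233 m; N'_3 = 75·cos13.2° = 73.0; c'Δl = 0.62; W sinα = 17.1
Slice 4: Δl = 1.9/cos23.0° = 2.064 m; N'_4 = 112·cos23.0° = 103.1; c'Δl = 1.03; W sinα = 43.8
Slice 5: Δl = 2.8/cos39.5° = 3.629 m; N'_5 = 83·cos39.5° = 64.0; c'Δl = 1.81; W sinα = 52.8
Σc'Δl = 5.7 kN/m; ΣN' = 384.6 kN/m; ΣW sinα = 111.4 kN/m
Resisting = 5.7 + 384.6·tan27.8° = 5.7 + 202.8 = 208.5 kN/m
FS = 208.5 / 111.4 = 1.871

FS = 1.87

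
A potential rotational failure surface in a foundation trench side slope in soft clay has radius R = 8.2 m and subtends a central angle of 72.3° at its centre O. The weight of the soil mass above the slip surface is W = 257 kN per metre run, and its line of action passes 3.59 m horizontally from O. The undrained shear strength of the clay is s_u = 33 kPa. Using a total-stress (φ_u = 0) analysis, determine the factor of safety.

Taking moments about the centre O, the resisting moment is provided by the undrained shear strength acting along the arc:
Arc length L_a = R·θ = 8.2·(72.3°·π/180) = 8.2·1.2619 = 10.35 m
M_R = s_u·L_a·R = 33·10.35·8.2 = 2800.0 kN·m/m
M_D = W·d = 257·3.59 = 922.6 kN·m/m
FS = M_R / M_D = 2800.0 / 922.6 = 3.035

FS = 3.03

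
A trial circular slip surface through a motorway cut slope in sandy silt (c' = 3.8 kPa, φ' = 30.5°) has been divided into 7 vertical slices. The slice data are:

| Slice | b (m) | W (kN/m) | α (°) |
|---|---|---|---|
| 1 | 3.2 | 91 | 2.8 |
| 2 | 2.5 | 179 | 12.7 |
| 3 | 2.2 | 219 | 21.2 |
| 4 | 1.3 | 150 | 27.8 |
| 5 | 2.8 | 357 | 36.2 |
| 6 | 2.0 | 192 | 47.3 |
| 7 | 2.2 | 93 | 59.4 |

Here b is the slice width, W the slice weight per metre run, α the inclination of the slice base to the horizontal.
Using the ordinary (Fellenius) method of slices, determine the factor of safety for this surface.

Ordinary method of slices: FS = Σ[c'·Δl_i + (W_i cosα_i)·tanφ'] / Σ W_i sinα_i, with Δl_i = b_i / cosα_i.
Slice 1: Δl = 3.2/cos2.8° = 3.204 m; N'_1 = 91·cos2.8° = 90.9; c'Δl = 12.17; W sinα = 4.4
Slice 2: Δl = 2.5/cos12.7° = 2.563 m; N'_2 = 179·cos12.7° = 174.6; c'Δl = 9.74; W sinα = 39.4
Slice 3: Δl = 2.2/cos21.2° = 2.360 m; N'_3 = 219·cos21.2° = 204.2; c'Δl = 8.97; W sinα = 79.2
Slice 4: Δl = 1.3/cos27.8° = 1.470 m; N'_4 = 150·cos27.8° = 132.7; c'Δl = 5.58; W sinα = 70.0
Slice 5: Δl = 2.8/cos36.2° = 3.470 m; N'_5 = 357·cos36.2° = 288.1; c'Δl = 13.19; W sinα = 210.8
Slice 6: Δl = 2.0/cos47.3° = 2.949 m; N'_6 = 192·cos47.3° = 130.2; c'Δl = 11.21; W sinα = 141.1
Slice 7: Δl = 2.2/cos59.4° = 4.322 m; N'_7 = 93·cos59.4° = 47.3; c'Δl = 16.42; W sinα = 80.0
Σc'Δl = 77.3 kN/m; ΣN' = 1068.0 kN/m; ΣW sinα = 625.0 kN/m
Resisting = 77.3 + 1068.0·tan30.5° = 77.3 + 629.1 = 706.4 kN/m
FS = 706.4 / 625.0 = 1.130

FS = 1.13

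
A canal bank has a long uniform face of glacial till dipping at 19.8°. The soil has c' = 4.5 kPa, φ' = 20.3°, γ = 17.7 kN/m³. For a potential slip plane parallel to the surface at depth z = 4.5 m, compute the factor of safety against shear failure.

FS = 1.20

For an infinite slope with a slip plane parallel to the surface (no pore pressure): FS = [c' + γz cos²β tanφ'] / [γz sinβ cosβ].
γz = 17.7·4.5 = 79.65 kN/m²
Numerator = 4.5 + 79.65·cos²19.8°·tan20.3° = 4.5 + 79.65·0.8853·0.3699 = 30.583 kPa
Denominator = 79.65·sin19.8°·cos19.8° = 79.65·0.3387·0.9409 = 25.385 kPa
FS = 30.583 / 25.385 = 1.205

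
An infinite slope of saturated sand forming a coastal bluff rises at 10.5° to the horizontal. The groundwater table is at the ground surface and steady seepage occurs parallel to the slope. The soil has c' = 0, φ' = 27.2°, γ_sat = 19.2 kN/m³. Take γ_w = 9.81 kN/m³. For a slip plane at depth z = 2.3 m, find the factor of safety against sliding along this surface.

FS = 1.36

With seepage parallel to the slope and the water table at the surface, the effective normal stress on the slip plane uses the buoyant unit weight γ' = γ_sat − γ_w while the driving shear stress uses γ_sat:
FS = [c' + γ' z cos²β tanφ'] / [γ_sat z sinβ cosβ]
(For c' = 0 this reduces to FS = (γ'/γ_sat)·tanφ'/tanβ.)
γ' = 19.2 − 9.81 = 9.39 kN/m³
Numerator = 0.0 + 9.39·2.3·cos²10.5°·tan27.2° = 0.0 + 9.39·2.3·0.9668·0.5139 = 10.731 kPa
Denominator = 19.2·2.3·sin10.5°·cos10.5° = 19.2·2.3·0.1822·0.9833 = 7.913 kPa
FS = 10.731 / 7.913 = 1.356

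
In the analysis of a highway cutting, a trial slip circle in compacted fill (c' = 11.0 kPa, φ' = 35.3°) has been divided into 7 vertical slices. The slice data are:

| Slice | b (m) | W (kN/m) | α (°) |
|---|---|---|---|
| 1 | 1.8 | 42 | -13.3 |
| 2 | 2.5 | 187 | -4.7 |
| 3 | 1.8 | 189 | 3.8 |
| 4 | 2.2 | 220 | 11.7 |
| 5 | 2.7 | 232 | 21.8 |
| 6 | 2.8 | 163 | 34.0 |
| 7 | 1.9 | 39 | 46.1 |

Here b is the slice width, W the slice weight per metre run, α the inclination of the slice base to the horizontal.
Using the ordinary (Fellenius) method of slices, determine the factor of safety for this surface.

Ordinary method of slices: FS = Σ[c'·Δl_i + (W_i cosα_i)·tanφ'] / Σ W_i sinα_i, with Δl_i = b_i / cosα_i.
Slice 1: Δl = 1.8/cos(-13.3°) = 1.850 m; N'_1 = 42·cos(-13.3°) = 40.9; c'Δl = 20.35; W sinα = -9.7
Slice 2: Δl = 2.5/cos(-4.7°) = 2.508 m; N'_2 = 187·cos(-4.7°) = 186.4; c'Δl = 27.59; W sinα = -15.3
Slice 3: Δl = 1.8/cos3.8° = 1.804 m; N'_3 = 189·cos3.8° = 188.6; c'Δl = 19.84; W sinα = 12.5
Slice 4: Δl = 2.2/cos11.7° = 2.247 m; N'_4 = 220·cos11.7° = 215.4; c'Δl = 24.71; W sinα = 44.6
Slice 5: Δl = 2.7/cos21.8° = 2.908 m; N'_5 = 232·cos21.8° = 215.4; c'Δl = 31.99; W sinα = 86.2
Slice 6: Δl = 2.8/cos34.0° = 3.377 m; N'_6 = 163·cos34.0° = 135.1; c'Δl = 37.15; W sinα = 91.1
Slice 7: Δl = 1.9/cos46.1° = 2.740 m; N'_7 = 39·cos46.1° = 27.0; c'Δl = 30.14; W sinα = 28.1
Σc'Δl = 191.8 kN/m; ΣN' = 1008.8 kN/m; ΣW sinα = 237.6 kN/m
Resisting = 191.8 + 1008.8·tan35.3° = 191.8 + 714.3 = 906.1 kN/m
FS = 906.1 / 237.6 = 3.814

FS = 3.81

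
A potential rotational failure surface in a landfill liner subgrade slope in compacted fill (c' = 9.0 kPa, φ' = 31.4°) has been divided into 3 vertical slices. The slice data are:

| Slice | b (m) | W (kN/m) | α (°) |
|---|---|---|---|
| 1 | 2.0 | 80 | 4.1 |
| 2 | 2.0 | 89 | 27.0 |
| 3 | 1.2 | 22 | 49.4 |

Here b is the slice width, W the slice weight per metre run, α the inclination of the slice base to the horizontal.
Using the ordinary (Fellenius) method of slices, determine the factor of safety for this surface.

Ordinary method of slices: FS = Σ[c'·Δl_i + (W_i cosα_i)·tanφ'] / Σ W_i sinα_i, with Δl_i = b_i / cosα_i.
Slice 1: Δl = 2.0/cos4.1° = 2.005 m; N'_1 = 80·cos4.1° = 79.8; c'Δl = 18.05; W sinα = 5.7
Slice 2: Δl = 2.0/cos27.0° = 2.245 m; N'_2 = 89·cos27.0° = 79.3; c'Δl = 20.20; W sinα = 40.4
Slice 3: Δl = 1.2/cos49.4° = 1.844 m; N'_3 = 22·cos49.4° = 14.3; c'Δl = 16.60; W sinα = 16.7
Σc'Δl = 54.8 kN/m; ΣN' = 173.4 kN/m; ΣW sinα = 62.8 kN/m
Resisting = 54.8 + 173.4·tan31.4° = 54.8 + 105.9 = 160.7 kN/m
FS = 160.7 / 62.8 = 2.558

FS = 2.56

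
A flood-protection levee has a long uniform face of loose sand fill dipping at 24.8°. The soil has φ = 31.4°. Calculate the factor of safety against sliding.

For a dry cohesionless infinite slope the factor of safety is FS = tanφ / tanβ.
FS = tan31.4° / tan24.8° = 0.6104 / 0.4621 = 1.321

FS = 1.32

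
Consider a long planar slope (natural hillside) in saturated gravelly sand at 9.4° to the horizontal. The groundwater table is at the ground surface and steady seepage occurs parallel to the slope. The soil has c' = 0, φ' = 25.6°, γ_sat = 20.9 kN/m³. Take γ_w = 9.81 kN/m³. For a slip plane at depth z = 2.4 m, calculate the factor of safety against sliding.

FS = 1.54

With seepage parallel to the slope and the water table at the surface, the effective normal stress on the slip plane uses the buoyant unit weight γ' = γ_sat − γ_w while the driving shear stress uses γ_sat:
FS = [c' + γ' z cos²β tanφ'] / [γ_sat z sinβ cosβ]
(For c' = 0 this reduces to FS = (γ'/γ_sat)·tanφ'/tanβ.)
γ' = 20.9 − 9.81 = 11.09 kN/m³
Numerator = 0.0 + 11.09·2.4·cos²9.4°·tan25.6° = 0.0 + 11.09·2.4·0.9733·0.4791 = 12.412 kPa
Denominator = 20.9·2.4·sin9.4°·cos9.4° = 20.9·2.4·0.1633·0.9866 = 8.082 kPa
FS = 12.412 / 8.082 = 1.536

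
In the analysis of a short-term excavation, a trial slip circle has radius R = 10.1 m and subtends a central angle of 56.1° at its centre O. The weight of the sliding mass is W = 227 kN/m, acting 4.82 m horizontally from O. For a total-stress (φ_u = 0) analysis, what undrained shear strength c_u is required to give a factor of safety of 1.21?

FS = c_u·L_a·R / (W·d), so c_u = FS·W·d / (L_a·R).
Arc length L_a = R·θ = 10.1·(56.1°·π/180) = 10.1·0.9791 = 9.89 m
c_u = 1.21·227·4.82 / (9.89·10.1) = 1323.9 / 99.88 = 13.25 kPa

c_u = 13.3 kPa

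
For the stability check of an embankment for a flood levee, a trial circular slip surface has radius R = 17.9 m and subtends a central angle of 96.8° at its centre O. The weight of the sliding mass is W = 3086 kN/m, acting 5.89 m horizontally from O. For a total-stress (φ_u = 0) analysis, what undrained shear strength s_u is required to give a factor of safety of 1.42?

s_u = 47.7 kPa

FS = s_u·L_a·R / (W·d), so s_u = FS·W·d / (L_a·R).
Arc length L_a = R·θ = 17.9·(96.8°·π/180) = 17.9·1.6895 = 30.24 m
s_u = 1.42·3086·5.89 / (30.24·17.9) = 25810.7 / 541.33 = 47.68 kPa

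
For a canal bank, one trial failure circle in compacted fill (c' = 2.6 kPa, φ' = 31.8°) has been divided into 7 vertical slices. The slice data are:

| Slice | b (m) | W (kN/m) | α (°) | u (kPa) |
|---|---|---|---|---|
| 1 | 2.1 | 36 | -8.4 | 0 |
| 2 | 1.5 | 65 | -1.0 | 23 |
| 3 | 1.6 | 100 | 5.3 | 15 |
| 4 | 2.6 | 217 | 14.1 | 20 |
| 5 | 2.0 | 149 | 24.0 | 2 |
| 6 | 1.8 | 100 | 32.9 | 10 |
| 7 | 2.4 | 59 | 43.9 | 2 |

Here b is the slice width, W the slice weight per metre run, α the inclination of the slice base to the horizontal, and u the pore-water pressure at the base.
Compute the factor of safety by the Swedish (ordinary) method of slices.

Ordinary method of slices: FS = Σ[c'·Δl_i + (W_i cosα_i − u_i·Δl_i)·tanφ'] / Σ W_i sinα_i, with Δl_i = b_i / cosα_i.
Slice 1: Δl = 2.1/cos(-8.4°) = 2.123 m; N'_1 = 36·cos(-8.4°) − 0·2.123 = 35.6; c'Δl = 5.52; W sinα = -5.3
Slice 2: Δl = 1.5/cos(-1.0°) = 1.500 m; N'_2 = 65·cos(-1.0°) − 23·1.500 = 30.5; c'Δl = 3.90; W sinα = -1.1
Slice 3: Δl = 1.6/cos5.3° = 1.607 m; N'_3 = 100·cos5.3° − 15·1.607 = 75.5; c'Δl = 4.18; W sinα = 9.2
Slice 4: Δl = 2.6/cos14.1° = 2.681 m; N'_4 = 217·cos14.1° − 20·2.681 = 156.8; c'Δl = 6.97; W sinα = 52.9
Slice 5: Δl = 2.0/cos24.0° = 2.189 m; N'_5 = 149·cos24.0° − 2·2.189 = 131.7; c'Δl = 5.69; W sinα = 60.6
Slice 6: Δl = 1.8/cos32.9° = 2.144 m; N'_6 = 100·cos32.9° − 10·2.144 = 62.5; c'Δl = 5.57; W sinα = 54.3
Slice 7: Δl = 2.4/cos43.9° = 3.331 m; N'_7 = 59·cos43.9° − 2·3.331 = 35.9; c'Δl = 8.66; W sinα = 40.9
Σc'Δl = 40.5 kN/m; ΣN' = 528.5 kN/m; ΣW sinα = 211.5 kN/m
Resisting = 40.5 + 528.5·tan31.8° = 40.5 + 327.7 = 368.2 kN/m
FS = 368.2 / 211.5 = 1.741

FS = 1.74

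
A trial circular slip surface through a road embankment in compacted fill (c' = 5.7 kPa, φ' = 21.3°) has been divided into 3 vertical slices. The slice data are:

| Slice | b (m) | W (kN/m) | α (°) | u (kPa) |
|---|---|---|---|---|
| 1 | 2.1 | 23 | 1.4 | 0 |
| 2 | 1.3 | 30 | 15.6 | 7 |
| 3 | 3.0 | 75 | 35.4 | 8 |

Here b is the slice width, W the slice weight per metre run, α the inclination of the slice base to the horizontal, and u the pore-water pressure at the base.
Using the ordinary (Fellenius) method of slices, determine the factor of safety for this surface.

FS = 1.34

Ordinary method of slices: FS = Σ[c'·Δl_i + (W_i cosα_i − u_i·Δl_i)·tanφ'] / Σ W_i sinα_i, with Δl_i = b_i / cosα_i.
Slice 1: Δl = 2.1/cos1.4° = 2.101 m; N'_1 = 23·cos1.4° − 0·2.101 = 23.0; c'Δl = 11.97; W sinα = 0.6
Slice 2: Δl = 1.3/cos15.6° = 1.350 m; N'_2 = 30·cos15.6° − 7·1.350 = 19.4; c'Δl = 7.69; W sinα = 8.1
Slice 3: Δl = 3.0/cos35.4° = 3.680 m; N'_3 = 75·cos35.4° − 8·3.680 = 31.7; c'Δl = 20.98; W sinα = 43.4
Σc'Δl = 40.6 kN/m; ΣN' = 74.1 kN/m; ΣW sinα = 52.1 kN/m
Resisting = 40.6 + 74.1·tan21.3° = 40.6 + 28.9 = 69.5 kN/m
FS = 69.5 / 52.1 = 1.336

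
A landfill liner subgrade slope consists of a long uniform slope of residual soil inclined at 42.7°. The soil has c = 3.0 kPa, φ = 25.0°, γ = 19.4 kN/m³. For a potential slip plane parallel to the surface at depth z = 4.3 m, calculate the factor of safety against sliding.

For an infinite slope with a slip plane parallel to the surface (no pore pressure): FS = [c + γz cos²β tanφ] / [γz sinβ cosβ].
γz = 19.4·4.3 = 83.42 kN/m²
Numerator = 3.0 + 83.42·cos²42.7°·tan25.0° = 3.0 + 83.42·0.5401·0.4663 = 24.010 kPa
Denominator = 83.42·sin42.7°·cos42.7° = 83.42·0.6782·0.7349 = 41.576 kPa
FS = 24.010 / 41.576 = 0.577

FS = 0.58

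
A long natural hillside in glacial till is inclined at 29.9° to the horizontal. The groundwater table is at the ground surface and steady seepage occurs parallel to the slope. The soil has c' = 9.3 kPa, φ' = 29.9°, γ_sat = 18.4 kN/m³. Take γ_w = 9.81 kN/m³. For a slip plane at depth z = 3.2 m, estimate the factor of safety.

FS = 0.83

With seepage parallel to the slope and the water table at the surface, the effective normal stress on the slip plane uses the buoyant unit weight γ' = γ_sat − γ_w while the driving shear stress uses γ_sat:
FS = [c' + γ' z cos²β tanφ'] / [γ_sat z sinβ cosβ]
γ' = 18.4 − 9.81 = 8.59 kN/m³
Numerator = 9.3 + 8.59·3.2·cos²29.9°·tan29.9° = 9.3 + 8.59·3.2·0.7515·0.5750 = 21.179 kPa
Denominator = 18.4·3.2·sin29.9°·cos29.9° = 18.4·3.2·0.4985·0.8669 = 25.444 kPa
FS = 21.179 / 25.444 = 0.832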